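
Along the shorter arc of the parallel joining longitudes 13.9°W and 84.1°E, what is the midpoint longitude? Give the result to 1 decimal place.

35.1°E

Signed shortest Δλ from -13.9° to +84.1° is +98.0°.
Midpoint longitude = -13.9° + (+98.0°)/2 = -13.9° + 49.0° = +35.1°.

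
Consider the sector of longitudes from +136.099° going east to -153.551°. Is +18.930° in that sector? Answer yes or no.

Band width going east from +136.099° to -153.551°: ((-153.551 − 136.099) mod 360) = 70.350°.
Offset of +18.930° east of the west edge: ((18.930 − 136.099) mod 360) = 242.831°.
242.831° > 70.350° ⇒ outside.

No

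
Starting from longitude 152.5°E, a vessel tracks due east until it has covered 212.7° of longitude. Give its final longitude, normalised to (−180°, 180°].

5.2°E

Start at +152.5°; shift +212.7° → +365.2°.
+365.2° lies outside (−180°, 180°]; subtract 360° → +5.2°.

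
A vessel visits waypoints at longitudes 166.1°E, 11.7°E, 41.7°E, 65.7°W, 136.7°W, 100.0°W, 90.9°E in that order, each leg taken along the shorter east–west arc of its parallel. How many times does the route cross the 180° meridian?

Leg 1: +166.1° → +11.7°, shortest Δλ = -154.4° (west) — does not cross 180°.
Leg 2: +11.7° → +41.7°, shortest Δλ = 30.0° (east) — does not cross 180°.
Leg 3: +41.7° → -65.7°, shortest Δλ = -107.4° (west) — does not cross 180°.
Leg 4: -65.7° → -136.7°, shortest Δλ = -71.0° (west) — does not cross 180°.
Leg 5: -136.7° → -100.0°, shortest Δλ = 36.7° (east) — does not cross 180°.
Leg 6: -100.0° → +90.9°, shortest Δλ = -169.1° (west) — crosses 180°.
Total crossings: 1.

1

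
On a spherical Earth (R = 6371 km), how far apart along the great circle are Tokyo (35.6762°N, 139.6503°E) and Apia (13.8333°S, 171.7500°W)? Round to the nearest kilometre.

Δλ = -171.7500 − 139.6503 = -311.4003°; wrapped into (−180°, 180°]: 48.5997°.
Δφ = -13.8333 − 35.6762 = -49.5095°.
a = sin²(Δφ/2) + cos φ₁ · cos φ₂ · sin²(Δλ/2) = 0.308910.
c = 2·atan2(√a, √(1−a)) = 1.17864 rad → d = 6371·c ≈ 7509.13 km.

7509 km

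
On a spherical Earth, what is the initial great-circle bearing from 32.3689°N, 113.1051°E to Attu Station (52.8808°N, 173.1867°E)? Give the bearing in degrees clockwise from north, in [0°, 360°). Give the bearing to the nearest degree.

Δλ = 173.1867 − 113.1051 = 60.0816°.
θ = atan2( sin Δλ · cos φ₂ , cos φ₁ · sin φ₂ − sin φ₁ · cos φ₂ · cos Δλ )
  = atan2(0.52305, 0.51234) = 45.593° → normalised to [0°, 360°): 45.593°.

46°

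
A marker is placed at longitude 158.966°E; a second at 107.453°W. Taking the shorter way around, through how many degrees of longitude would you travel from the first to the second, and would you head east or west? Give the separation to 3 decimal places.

93.581° east

Raw difference: -107.453 − 158.966 = -266.419°.
Normalise into (−180°, 180°]: -266.419° + 360° = 93.581°.
Positive ⇒ the second point lies to the east; separation 93.581°.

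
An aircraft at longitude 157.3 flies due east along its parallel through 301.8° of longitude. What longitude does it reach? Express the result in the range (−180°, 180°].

+99.1°

Start at +157.3°; shift +301.8° → +459.1°.
+459.1° lies outside (−180°, 180°]; subtract 360° → +99.1°.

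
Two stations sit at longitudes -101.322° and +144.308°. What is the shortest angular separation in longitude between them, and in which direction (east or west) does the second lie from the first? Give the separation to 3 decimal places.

114.370° west

Raw difference: 144.308 − -101.322 = 245.63°.
Normalise into (−180°, 180°]: 245.63° − 360° = -114.37°.
Negative ⇒ the second point lies to the west; separation 114.370°.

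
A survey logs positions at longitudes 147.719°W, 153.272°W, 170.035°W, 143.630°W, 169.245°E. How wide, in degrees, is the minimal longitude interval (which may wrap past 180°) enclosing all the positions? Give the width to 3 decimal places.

47.125°

Sort the longitudes: -170.035°, -153.272°, -147.719°, -143.630°, +169.245°.
Eastward gaps between consecutive values (wrapping around): 16.763°, 5.553°, 4.089°, 312.875°, 20.720°.
Largest gap = 312.875° ⇒ minimal covering band is its complement: 360° − 312.875° = 47.125°.
Band runs from +169.245° eastward to -143.630°, crossing the antimeridian.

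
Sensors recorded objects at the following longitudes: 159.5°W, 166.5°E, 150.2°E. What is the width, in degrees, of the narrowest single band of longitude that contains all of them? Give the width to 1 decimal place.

50.3°

Sort the longitudes: -159.5°, +150.2°, +166.5°.
Eastward gaps between consecutive values (wrapping around): 309.7°, 16.3°, 34.0°.
Largest gap = 309.7° ⇒ minimal covering band is its complement: 360° − 309.7° = 50.3°.
Band runs from +150.2° eastward to -159.5°, crossing the antimeridian.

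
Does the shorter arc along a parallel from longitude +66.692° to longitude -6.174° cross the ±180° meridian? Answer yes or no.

Signed shortest Δλ = ((-6.174 − 66.692 + 180) mod 360) − 180 = -72.866°.
Going west by 72.866° from +66.692° reaches -6.174° without touching 180°.

No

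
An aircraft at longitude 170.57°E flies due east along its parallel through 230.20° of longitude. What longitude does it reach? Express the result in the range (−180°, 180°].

40.77°E

Start at +170.57°; shift +230.20° → +400.77°.
+400.77° lies outside (−180°, 180°]; subtract 360° → +40.77°.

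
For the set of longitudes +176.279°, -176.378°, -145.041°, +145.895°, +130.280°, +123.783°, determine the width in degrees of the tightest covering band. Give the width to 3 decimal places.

91.176°

Sort the longitudes: -176.378°, -145.041°, +123.783°, +130.280°, +145.895°, +176.279°.
Eastward gaps between consecutive values (wrapping around): 31.337°, 268.824°, 6.497°, 15.615°, 30.384°, 7.343°.
Largest gap = 268.824° ⇒ minimal covering band is its complement: 360° − 268.824° = 91.176°.
Band runs from +123.783° eastward to -145.041°, crossing the antimeridian.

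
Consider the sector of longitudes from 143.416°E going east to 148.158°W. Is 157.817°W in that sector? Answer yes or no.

Band width going east from +143.416° to -148.158°: ((-148.158 − 143.416) mod 360) = 68.426°.
Offset of -157.817° east of the west edge: ((-157.817 − 143.416) mod 360) = 58.767°.
58.767° ≤ 68.426° ⇒ inside.

Yes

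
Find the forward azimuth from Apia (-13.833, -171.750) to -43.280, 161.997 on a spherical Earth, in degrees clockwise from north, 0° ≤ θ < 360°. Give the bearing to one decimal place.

Δλ = 161.997 − -171.750 = 333.747°; wrapped into (−180°, 180°]: -26.253°.
θ = atan2( sin Δλ · cos φ₂ , cos φ₁ · sin φ₂ − sin φ₁ · cos φ₂ · cos Δλ )
  = atan2(-0.32203, -0.50957) = -147.709° → normalised to [0°, 360°): 212.291°.

212.3°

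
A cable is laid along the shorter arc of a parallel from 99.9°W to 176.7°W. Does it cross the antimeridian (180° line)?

Signed shortest Δλ = ((-176.7 − -99.9 + 180) mod 360) − 180 = -76.8°.
Going west by 76.8° from -99.9° reaches -176.7° without touching 180°.

No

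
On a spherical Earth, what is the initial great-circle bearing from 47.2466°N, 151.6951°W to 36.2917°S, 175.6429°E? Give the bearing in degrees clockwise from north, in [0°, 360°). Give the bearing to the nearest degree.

Δλ = 175.6429 − -151.6951 = 327.3380°; wrapped into (−180°, 180°]: -32.6620°.
θ = atan2( sin Δλ · cos φ₂ , cos φ₁ · sin φ₂ − sin φ₁ · cos φ₂ · cos Δλ )
  = atan2(-0.43499, -0.90006) = -154.206° → normalised to [0°, 360°): 205.794°.

206°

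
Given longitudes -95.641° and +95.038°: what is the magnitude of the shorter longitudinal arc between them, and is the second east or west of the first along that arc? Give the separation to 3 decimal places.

169.321° west

Raw difference: 95.038 − -95.641 = 190.679°.
Normalise into (−180°, 180°]: 190.679° − 360° = -169.321°.
Negative ⇒ the second point lies to the west; separation 169.321°.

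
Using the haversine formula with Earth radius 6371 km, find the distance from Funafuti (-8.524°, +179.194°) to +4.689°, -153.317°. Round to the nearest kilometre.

Δλ = -153.317 − 179.194 = -332.511°; wrapped into (−180°, 180°]: 27.489°.
Δφ = 4.689 − -8.524 = 13.213°.
a = sin²(Δφ/2) + cos φ₁ · cos φ₂ · sin²(Δλ/2) = 0.068876.
c = 2·atan2(√a, √(1−a)) = 0.53111 rad → d = 6371·c ≈ 3383.68 km.

3384 km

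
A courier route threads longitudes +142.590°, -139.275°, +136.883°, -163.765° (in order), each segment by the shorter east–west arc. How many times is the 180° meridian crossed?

Leg 1: +142.590° → -139.275°, shortest Δλ = 78.135° (east) — crosses 180°.
Leg 2: -139.275° → +136.883°, shortest Δλ = -83.842° (west) — crosses 180°.
Leg 3: +136.883° → -163.765°, shortest Δλ = 59.352° (east) — crosses 180°.
Total crossings: 3.

3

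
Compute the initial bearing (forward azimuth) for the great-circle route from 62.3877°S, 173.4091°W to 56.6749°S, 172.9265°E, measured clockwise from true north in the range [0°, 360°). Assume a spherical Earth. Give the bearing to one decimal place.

Δλ = 172.9265 − -173.4091 = 346.3356°; wrapped into (−180°, 180°]: -13.6644°.
θ = atan2( sin Δλ · cos φ₂ , cos φ₁ · sin φ₂ − sin φ₁ · cos φ₂ · cos Δλ )
  = atan2(-0.12978, 0.08576) = -56.543° → normalised to [0°, 360°): 303.457°.

303.5°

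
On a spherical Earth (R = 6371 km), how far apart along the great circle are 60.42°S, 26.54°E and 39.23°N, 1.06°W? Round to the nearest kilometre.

Δλ = -1.06 − 26.54 = -27.60°.
Δφ = 39.23 − -60.42 = 99.65°.
a = sin²(Δφ/2) + cos φ₁ · cos φ₂ · sin²(Δλ/2) = 0.605571.
c = 2·atan2(√a, √(1−a)) = 1.78354 rad → d = 6371·c ≈ 11362.93 km.

11363 km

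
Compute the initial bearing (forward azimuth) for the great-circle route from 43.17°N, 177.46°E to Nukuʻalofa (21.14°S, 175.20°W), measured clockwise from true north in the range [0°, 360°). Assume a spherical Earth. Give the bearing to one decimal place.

Δλ = -175.20 − 177.46 = -352.66°; wrapped into (−180°, 180°]: 7.34°.
θ = atan2( sin Δλ · cos φ₂ , cos φ₁ · sin φ₂ − sin φ₁ · cos φ₂ · cos Δλ )
  = atan2(0.11916, -0.89592) = 172.424° → normalised to [0°, 360°): 172.424°.

172.4°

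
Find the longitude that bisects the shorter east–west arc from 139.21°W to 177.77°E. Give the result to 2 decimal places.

Signed shortest Δλ from -139.21° to +177.77° is -43.02°.
Midpoint longitude = -139.21° + (-43.02°)/2 = -139.21° − 21.51° = -160.72°.
(The naïve average (-139.21 + +177.77)/2 = 19.28° is on the wrong side of the globe.)

160.72°W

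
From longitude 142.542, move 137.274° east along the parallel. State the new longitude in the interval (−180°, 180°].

-80.184°

Start at +142.542°; shift +137.274° → +279.816°.
+279.816° lies outside (−180°, 180°]; subtract 360° → -80.184°.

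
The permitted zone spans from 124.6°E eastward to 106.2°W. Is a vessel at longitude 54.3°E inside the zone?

No

Band width going east from +124.6° to -106.2°: ((-106.2 − 124.6) mod 360) = 129.2°.
Offset of +54.3° east of the west edge: ((54.3 − 124.6) mod 360) = 289.7°.
289.7° > 129.2° ⇒ outside.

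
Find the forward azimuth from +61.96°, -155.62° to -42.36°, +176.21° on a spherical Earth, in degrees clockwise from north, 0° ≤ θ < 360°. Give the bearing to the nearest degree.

Δλ = 176.21 − -155.62 = 331.83°; wrapped into (−180°, 180°]: -28.17°.
θ = atan2( sin Δλ · cos φ₂ , cos φ₁ · sin φ₂ − sin φ₁ · cos φ₂ · cos Δλ )
  = atan2(-0.34884, -0.89168) = -158.634° → normalised to [0°, 360°): 201.366°.

201°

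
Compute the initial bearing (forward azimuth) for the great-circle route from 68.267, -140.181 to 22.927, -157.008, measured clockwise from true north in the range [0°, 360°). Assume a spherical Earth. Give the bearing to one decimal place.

Δλ = -157.008 − -140.181 = -16.827°.
θ = atan2( sin Δλ · cos φ₂ , cos φ₁ · sin φ₂ − sin φ₁ · cos φ₂ · cos Δλ )
  = atan2(-0.26661, -0.67466) = -158.437° → normalised to [0°, 360°): 201.563°.

201.6°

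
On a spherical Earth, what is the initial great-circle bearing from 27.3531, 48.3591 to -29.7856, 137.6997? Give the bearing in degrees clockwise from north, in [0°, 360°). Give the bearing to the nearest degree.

Δλ = 137.6997 − 48.3591 = 89.3406°.
θ = atan2( sin Δλ · cos φ₂ , cos φ₁ · sin φ₂ − sin φ₁ · cos φ₂ · cos Δλ )
  = atan2(0.86783, -0.44580) = 117.189° → normalised to [0°, 360°): 117.189°.

117°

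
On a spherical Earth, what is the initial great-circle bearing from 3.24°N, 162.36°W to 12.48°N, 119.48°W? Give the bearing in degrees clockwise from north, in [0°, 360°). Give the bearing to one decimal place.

Δλ = -119.48 − -162.36 = 42.88°.
θ = atan2( sin Δλ · cos φ₂ , cos φ₁ · sin φ₂ − sin φ₁ · cos φ₂ · cos Δλ )
  = atan2(0.66439, 0.17532) = 75.218° → normalised to [0°, 360°): 75.218°.

75.2°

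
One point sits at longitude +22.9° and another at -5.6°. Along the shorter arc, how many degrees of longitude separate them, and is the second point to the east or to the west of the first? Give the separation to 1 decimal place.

Raw difference: -5.6 − 22.9 = -28.5°.
Normalise into (−180°, 180°]: -28.5° stays -28.5°.
Negative ⇒ the second point lies to the west; separation 28.5°.

28.5° west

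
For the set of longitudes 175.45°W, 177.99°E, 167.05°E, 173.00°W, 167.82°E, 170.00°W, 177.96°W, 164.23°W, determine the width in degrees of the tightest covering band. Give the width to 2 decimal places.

Sort the longitudes: -177.96°, -175.45°, -173.00°, -170.00°, -164.23°, +167.05°, +167.82°, +177.99°.
Eastward gaps between consecutive values (wrapping around): 2.51°, 2.45°, 3.00°, 5.77°, 331.28°, 0.77°, 10.17°, 4.05°.
Largest gap = 331.28° ⇒ minimal covering band is its complement: 360° − 331.28° = 28.72°.
Band runs from +167.05° eastward to -164.23°, crossing the antimeridian.

28.72°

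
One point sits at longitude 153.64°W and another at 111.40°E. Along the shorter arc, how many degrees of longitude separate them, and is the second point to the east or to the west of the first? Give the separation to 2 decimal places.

Raw difference: 111.40 − -153.64 = 265.04°.
Normalise into (−180°, 180°]: 265.04° − 360° = -94.96°.
Negative ⇒ the second point lies to the west; separation 94.96°.

94.96° west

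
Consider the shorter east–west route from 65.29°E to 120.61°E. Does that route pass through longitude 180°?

No

Signed shortest Δλ = ((120.61 − 65.29 + 180) mod 360) − 180 = 55.32°.
Going east by 55.32° from +65.29° reaches +120.61° without touching 180°.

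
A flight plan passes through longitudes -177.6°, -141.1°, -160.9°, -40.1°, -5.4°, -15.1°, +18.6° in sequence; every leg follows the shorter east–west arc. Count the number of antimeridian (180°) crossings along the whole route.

Leg 1: -177.6° → -141.1°, shortest Δλ = 36.5° (east) — does not cross 180°.
Leg 2: -141.1° → -160.9°, shortest Δλ = -19.8° (west) — does not cross 180°.
Leg 3: -160.9° → -40.1°, shortest Δλ = 120.8° (east) — does not cross 180°.
Leg 4: -40.1° → -5.4°, shortest Δλ = 34.7° (east) — does not cross 180°.
Leg 5: -5.4° → -15.1°, shortest Δλ = -9.7° (west) — does not cross 180°.
Leg 6: -15.1° → +18.6°, shortest Δλ = 33.7° (east) — does not cross 180°.
Total crossings: 0.

0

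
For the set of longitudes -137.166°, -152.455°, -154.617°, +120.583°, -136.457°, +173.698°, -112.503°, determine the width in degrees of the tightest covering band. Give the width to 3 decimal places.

Sort the longitudes: -154.617°, -152.455°, -137.166°, -136.457°, -112.503°, +120.583°, +173.698°.
Eastward gaps between consecutive values (wrapping around): 2.162°, 15.289°, 0.709°, 23.954°, 233.086°, 53.115°, 31.685°.
Largest gap = 233.086° ⇒ minimal covering band is its complement: 360° − 233.086° = 126.914°.
Band runs from +120.583° eastward to -112.503°, crossing the antimeridian.

126.914°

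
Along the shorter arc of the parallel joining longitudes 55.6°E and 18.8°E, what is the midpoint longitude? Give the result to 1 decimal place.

37.2°E

Signed shortest Δλ from +55.6° to +18.8° is -36.8°.
Midpoint longitude = +55.6° + (-36.8°)/2 = +55.6° − 18.4° = +37.2°.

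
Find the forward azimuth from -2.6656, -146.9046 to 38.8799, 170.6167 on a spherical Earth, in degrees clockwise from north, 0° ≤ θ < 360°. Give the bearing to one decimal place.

321.2°

Δλ = 170.6167 − -146.9046 = 317.5213°; wrapped into (−180°, 180°]: -42.4787°.
θ = atan2( sin Δλ · cos φ₂ , cos φ₁ · sin φ₂ − sin φ₁ · cos φ₂ · cos Δλ )
  = atan2(-0.52571, 0.65371) = -38.806° → normalised to [0°, 360°): 321.194°.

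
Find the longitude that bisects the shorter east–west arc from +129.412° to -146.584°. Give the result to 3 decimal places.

+171.414°

Signed shortest Δλ from +129.412° to -146.584° is +84.004°.
Midpoint longitude = +129.412° + (+84.004°)/2 = +129.412° + 42.002° = +171.414°.
(The naïve average (+129.412 + -146.584)/2 = -8.586° is on the wrong side of the globe.)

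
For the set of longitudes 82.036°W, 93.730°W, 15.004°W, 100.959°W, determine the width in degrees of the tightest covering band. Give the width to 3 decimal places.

85.955°

Sort the longitudes: -100.959°, -93.730°, -82.036°, -15.004°.
Eastward gaps between consecutive values (wrapping around): 7.229°, 11.694°, 67.032°, 274.045°.
Largest gap = 274.045° ⇒ minimal covering band is its complement: 360° − 274.045° = 85.955°.
Band runs from -100.959° eastward to -15.004°.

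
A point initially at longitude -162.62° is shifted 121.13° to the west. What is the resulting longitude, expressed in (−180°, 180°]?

+76.25°

Start at -162.62°; shift −121.13° → -283.75°.
-283.75° lies outside (−180°, 180°]; add 360° → +76.25°.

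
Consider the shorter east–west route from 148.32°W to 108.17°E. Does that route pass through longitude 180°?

Yes

Naïve |108.17 − -148.32| = 256.49° > 180°, so the shorter arc goes the other way round — across 180°.
Signed shortest Δλ = ((108.17 − -148.32 + 180) mod 360) − 180 = -103.51°.
Going west by 103.51° from -148.32° passes through 180° before reaching +108.17°.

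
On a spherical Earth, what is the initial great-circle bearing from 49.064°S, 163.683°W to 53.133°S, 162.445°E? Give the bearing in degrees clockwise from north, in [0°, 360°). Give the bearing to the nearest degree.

Δλ = 162.445 − -163.683 = 326.128°; wrapped into (−180°, 180°]: -33.872°.
θ = atan2( sin Δλ · cos φ₂ , cos φ₁ · sin φ₂ − sin φ₁ · cos φ₂ · cos Δλ )
  = atan2(-0.33438, -0.14788) = -113.857° → normalised to [0°, 360°): 246.143°.

246°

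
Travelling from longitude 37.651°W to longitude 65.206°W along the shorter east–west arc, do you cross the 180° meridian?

No

Signed shortest Δλ = ((-65.206 − -37.651 + 180) mod 360) − 180 = -27.555°.
Going west by 27.555° from -37.651° reaches -65.206° without touching 180°.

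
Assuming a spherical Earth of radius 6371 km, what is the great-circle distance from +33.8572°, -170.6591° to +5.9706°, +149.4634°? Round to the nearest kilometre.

Δλ = 149.4634 − -170.6591 = 320.1225°; wrapped into (−180°, 180°]: -39.8775°.
Δφ = 5.9706 − 33.8572 = -27.8866°.
a = sin²(Δφ/2) + cos φ₁ · cos φ₂ · sin²(Δλ/2) = 0.154110.
c = 2·atan2(√a, √(1−a)) = 0.80685 rad → d = 6371·c ≈ 5140.42 km.

5140 km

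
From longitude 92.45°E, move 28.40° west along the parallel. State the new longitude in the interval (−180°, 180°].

64.05°E

Start at +92.45°; shift −28.40° → +64.05°.
+64.05° already lies in (−180°, 180°].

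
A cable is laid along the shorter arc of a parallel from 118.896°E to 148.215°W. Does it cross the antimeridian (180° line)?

Yes

Naïve |-148.215 − 118.896| = 267.111° > 180°, so the shorter arc goes the other way round — across 180°.
Signed shortest Δλ = ((-148.215 − 118.896 + 180) mod 360) − 180 = 92.889°.
Going east by 92.889° from +118.896° passes through 180° before reaching -148.215°.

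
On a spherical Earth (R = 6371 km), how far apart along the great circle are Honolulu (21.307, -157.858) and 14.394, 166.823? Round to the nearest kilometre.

3808 km

Δλ = 166.823 − -157.858 = 324.681°; wrapped into (−180°, 180°]: -35.319°.
Δφ = 14.394 − 21.307 = -6.913°.
a = sin²(Δφ/2) + cos φ₁ · cos φ₂ · sin²(Δλ/2) = 0.086680.
c = 2·atan2(√a, √(1−a)) = 0.59769 rad → d = 6371·c ≈ 3807.86 km.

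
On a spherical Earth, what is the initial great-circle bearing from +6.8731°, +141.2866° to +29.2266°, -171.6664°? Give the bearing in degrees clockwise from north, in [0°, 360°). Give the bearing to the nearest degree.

57°

Δλ = -171.6664 − 141.2866 = -312.9530°; wrapped into (−180°, 180°]: 47.0470°.
θ = atan2( sin Δλ · cos φ₂ , cos φ₁ · sin φ₂ − sin φ₁ · cos φ₂ · cos Δλ )
  = atan2(0.63874, 0.41359) = 57.076° → normalised to [0°, 360°): 57.076°.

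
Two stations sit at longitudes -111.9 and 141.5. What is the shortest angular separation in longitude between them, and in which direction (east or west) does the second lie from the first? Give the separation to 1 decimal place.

106.6° west

Raw difference: 141.5 − -111.9 = 253.4°.
Normalise into (−180°, 180°]: 253.4° − 360° = -106.6°.
Negative ⇒ the second point lies to the west; separation 106.6°.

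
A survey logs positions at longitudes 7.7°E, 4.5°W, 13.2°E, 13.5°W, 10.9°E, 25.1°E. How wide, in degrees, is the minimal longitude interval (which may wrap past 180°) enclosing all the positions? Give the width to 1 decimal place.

Sort the longitudes: -13.5°, -4.5°, +7.7°, +10.9°, +13.2°, +25.1°.
Eastward gaps between consecutive values (wrapping around): 9.0°, 12.2°, 3.2°, 2.3°, 11.9°, 321.4°.
Largest gap = 321.4° ⇒ minimal covering band is its complement: 360° − 321.4° = 38.6°.
Band runs from -13.5° eastward to +25.1°.

38.6°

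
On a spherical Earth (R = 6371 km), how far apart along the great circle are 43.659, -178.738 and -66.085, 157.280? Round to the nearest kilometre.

12375 km

Δλ = 157.280 − -178.738 = 336.018°; wrapped into (−180°, 180°]: -23.982°.
Δφ = -66.085 − 43.659 = -109.744°.
a = sin²(Δφ/2) + cos φ₁ · cos φ₂ · sin²(Δλ/2) = 0.681568.
c = 2·atan2(√a, √(1−a)) = 1.94243 rad → d = 6371·c ≈ 12375.21 km.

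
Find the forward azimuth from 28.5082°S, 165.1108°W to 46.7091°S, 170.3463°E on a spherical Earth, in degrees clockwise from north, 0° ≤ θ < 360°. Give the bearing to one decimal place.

219.8°

Δλ = 170.3463 − -165.1108 = 335.4571°; wrapped into (−180°, 180°]: -24.5429°.
θ = atan2( sin Δλ · cos φ₂ , cos φ₁ · sin φ₂ − sin φ₁ · cos φ₂ · cos Δλ )
  = atan2(-0.28482, -0.34192) = -140.205° → normalised to [0°, 360°): 219.795°.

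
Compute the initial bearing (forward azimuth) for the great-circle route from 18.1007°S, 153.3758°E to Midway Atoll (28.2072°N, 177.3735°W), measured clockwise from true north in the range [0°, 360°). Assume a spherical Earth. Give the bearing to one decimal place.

32.0°

Δλ = -177.3735 − 153.3758 = -330.7493°; wrapped into (−180°, 180°]: 29.2507°.
θ = atan2( sin Δλ · cos φ₂ , cos φ₁ · sin φ₂ − sin φ₁ · cos φ₂ · cos Δλ )
  = atan2(0.43060, 0.68815) = 32.036° → normalised to [0°, 360°): 32.036°.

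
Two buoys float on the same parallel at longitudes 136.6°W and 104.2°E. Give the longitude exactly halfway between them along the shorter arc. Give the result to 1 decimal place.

163.8°E

Signed shortest Δλ from -136.6° to +104.2° is -119.2°.
Midpoint longitude = -136.6° + (-119.2°)/2 = -136.6° − 59.6° = -196.2°.
Normalise into (−180°, 180°]: +163.8°.
(The naïve average (-136.6 + +104.2)/2 = -16.2° is on the wrong side of the globe.)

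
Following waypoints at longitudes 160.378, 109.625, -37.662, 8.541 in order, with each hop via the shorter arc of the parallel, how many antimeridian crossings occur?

0

Leg 1: +160.378° → +109.625°, shortest Δλ = -50.753° (west) — does not cross 180°.
Leg 2: +109.625° → -37.662°, shortest Δλ = -147.287° (west) — does not cross 180°.
Leg 3: -37.662° → +8.541°, shortest Δλ = 46.203° (east) — does not cross 180°.
Total crossings: 0.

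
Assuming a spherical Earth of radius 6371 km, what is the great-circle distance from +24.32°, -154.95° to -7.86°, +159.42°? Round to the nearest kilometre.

Δλ = 159.42 − -154.95 = 314.37°; wrapped into (−180°, 180°]: -45.63°.
Δφ = -7.86 − 24.32 = -32.18°.
a = sin²(Δφ/2) + cos φ₁ · cos φ₂ · sin²(Δλ/2) = 0.212536.
c = 2·atan2(√a, √(1−a)) = 0.95828 rad → d = 6371·c ≈ 6105.20 km.

6105 km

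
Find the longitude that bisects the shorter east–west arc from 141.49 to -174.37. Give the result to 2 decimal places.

Signed shortest Δλ from +141.49° to -174.37° is +44.14°.
Midpoint longitude = +141.49° + (+44.14°)/2 = +141.49° + 22.07° = +163.56°.
(The naïve average (+141.49 + -174.37)/2 = -16.44° is on the wrong side of the globe.)

+163.56°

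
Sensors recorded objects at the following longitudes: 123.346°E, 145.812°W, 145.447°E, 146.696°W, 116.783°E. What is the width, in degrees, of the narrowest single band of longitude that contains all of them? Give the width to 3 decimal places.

97.405°

Sort the longitudes: -146.696°, -145.812°, +116.783°, +123.346°, +145.447°.
Eastward gaps between consecutive values (wrapping around): 0.884°, 262.595°, 6.563°, 22.101°, 67.857°.
Largest gap = 262.595° ⇒ minimal covering band is its complement: 360° − 262.595° = 97.405°.
Band runs from +116.783° eastward to -145.812°, crossing the antimeridian.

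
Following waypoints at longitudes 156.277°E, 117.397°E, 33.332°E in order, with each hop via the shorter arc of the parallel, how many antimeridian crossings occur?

0

Leg 1: +156.277° → +117.397°, shortest Δλ = -38.88° (west) — does not cross 180°.
Leg 2: +117.397° → +33.332°, shortest Δλ = -84.065° (west) — does not cross 180°.
Total crossings: 0.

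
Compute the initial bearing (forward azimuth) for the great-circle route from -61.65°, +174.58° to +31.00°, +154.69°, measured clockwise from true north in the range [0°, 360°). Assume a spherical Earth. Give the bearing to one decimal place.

343.0°

Δλ = 154.69 − 174.58 = -19.89°.
θ = atan2( sin Δλ · cos φ₂ , cos φ₁ · sin φ₂ − sin φ₁ · cos φ₂ · cos Δλ )
  = atan2(-0.29162, 0.95393) = -16.999° → normalised to [0°, 360°): 343.001°.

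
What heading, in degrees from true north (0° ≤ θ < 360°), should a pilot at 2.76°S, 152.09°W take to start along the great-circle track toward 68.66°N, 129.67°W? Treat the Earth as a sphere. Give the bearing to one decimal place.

8.3°

Δλ = -129.67 − -152.09 = 22.42°.
θ = atan2( sin Δλ · cos φ₂ , cos φ₁ · sin φ₂ − sin φ₁ · cos φ₂ · cos Δλ )
  = atan2(0.13879, 0.94656) = 8.342° → normalised to [0°, 360°): 8.342°.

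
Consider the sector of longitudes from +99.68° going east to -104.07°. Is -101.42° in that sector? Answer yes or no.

No

Band width going east from +99.68° to -104.07°: ((-104.07 − 99.68) mod 360) = 156.25°.
Offset of -101.42° east of the west edge: ((-101.42 − 99.68) mod 360) = 158.90°.
158.90° > 156.25° ⇒ outside.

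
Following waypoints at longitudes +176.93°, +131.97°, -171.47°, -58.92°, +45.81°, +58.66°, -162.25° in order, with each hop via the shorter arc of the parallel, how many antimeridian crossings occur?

Leg 1: +176.93° → +131.97°, shortest Δλ = -44.96° (west) — does not cross 180°.
Leg 2: +131.97° → -171.47°, shortest Δλ = 56.56° (east) — crosses 180°.
Leg 3: -171.47° → -58.92°, shortest Δλ = 112.55° (east) — does not cross 180°.
Leg 4: -58.92° → +45.81°, shortest Δλ = 104.73° (east) — does not cross 180°.
Leg 5: +45.81° → +58.66°, shortest Δλ = 12.85° (east) — does not cross 180°.
Leg 6: +58.66° → -162.25°, shortest Δλ = 139.09° (east) — crosses 180°.
Total crossings: 2.

2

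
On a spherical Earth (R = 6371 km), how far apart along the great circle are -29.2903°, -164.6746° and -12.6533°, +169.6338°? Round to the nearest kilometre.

3233 km

Δλ = 169.6338 − -164.6746 = 334.3084°; wrapped into (−180°, 180°]: -25.6916°.
Δφ = -12.6533 − -29.2903 = 16.6370°.
a = sin²(Δφ/2) + cos φ₁ · cos φ₂ · sin²(Δλ/2) = 0.062994.
c = 2·atan2(√a, √(1−a)) = 0.50740 rad → d = 6371·c ≈ 3232.64 km.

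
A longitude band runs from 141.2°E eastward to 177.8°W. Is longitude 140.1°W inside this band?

Band width going east from +141.2° to -177.8°: ((-177.8 − 141.2) mod 360) = 41.0°.
Offset of -140.1° east of the west edge: ((-140.1 − 141.2) mod 360) = 78.7°.
78.7° > 41.0° ⇒ outside.

No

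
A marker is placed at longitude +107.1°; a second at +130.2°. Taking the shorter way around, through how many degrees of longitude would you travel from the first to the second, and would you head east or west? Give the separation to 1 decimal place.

23.1° east

Raw difference: 130.2 − 107.1 = 23.1°.
Normalise into (−180°, 180°]: 23.1° stays 23.1°.
Positive ⇒ the second point lies to the east; separation 23.1°.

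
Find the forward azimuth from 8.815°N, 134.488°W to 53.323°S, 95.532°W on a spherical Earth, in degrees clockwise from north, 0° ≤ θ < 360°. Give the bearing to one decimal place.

Δλ = -95.532 − -134.488 = 38.956°.
θ = atan2( sin Δλ · cos φ₂ , cos φ₁ · sin φ₂ − sin φ₁ · cos φ₂ · cos Δλ )
  = atan2(0.37554, -0.86372) = 156.501° → normalised to [0°, 360°): 156.501°.

156.5°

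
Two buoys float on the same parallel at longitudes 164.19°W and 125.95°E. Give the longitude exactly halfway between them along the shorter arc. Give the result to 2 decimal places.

160.88°E

Signed shortest Δλ from -164.19° to +125.95° is -69.86°.
Midpoint longitude = -164.19° + (-69.86°)/2 = -164.19° − 34.93° = -199.12°.
Normalise into (−180°, 180°]: +160.88°.
(The naïve average (-164.19 + +125.95)/2 = -19.12° is on the wrong side of the globe.)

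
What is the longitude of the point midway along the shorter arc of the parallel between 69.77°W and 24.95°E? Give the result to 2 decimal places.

22.41°W

Signed shortest Δλ from -69.77° to +24.95° is +94.72°.
Midpoint longitude = -69.77° + (+94.72°)/2 = -69.77° + 47.36° = -22.41°.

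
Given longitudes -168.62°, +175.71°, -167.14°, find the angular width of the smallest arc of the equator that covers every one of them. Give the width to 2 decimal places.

Sort the longitudes: -168.62°, -167.14°, +175.71°.
Eastward gaps between consecutive values (wrapping around): 1.48°, 342.85°, 15.67°.
Largest gap = 342.85° ⇒ minimal covering band is its complement: 360° − 342.85° = 17.15°.
Band runs from +175.71° eastward to -167.14°, crossing the antimeridian.

17.15°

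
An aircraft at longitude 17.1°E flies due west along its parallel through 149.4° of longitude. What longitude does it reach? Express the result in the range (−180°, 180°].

Start at +17.1°; shift −149.4° → -132.3°.
-132.3° already lies in (−180°, 180°].

132.3°W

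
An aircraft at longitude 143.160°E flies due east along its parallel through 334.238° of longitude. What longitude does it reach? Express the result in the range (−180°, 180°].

Start at +143.160°; shift +334.238° → +477.398°.
+477.398° lies outside (−180°, 180°]; subtract 360° → +117.398°.

117.398°E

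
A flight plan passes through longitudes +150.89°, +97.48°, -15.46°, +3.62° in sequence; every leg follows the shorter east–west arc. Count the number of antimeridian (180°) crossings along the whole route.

0

Leg 1: +150.89° → +97.48°, shortest Δλ = -53.41° (west) — does not cross 180°.
Leg 2: +97.48° → -15.46°, shortest Δλ = -112.94° (west) — does not cross 180°.
Leg 3: -15.46° → +3.62°, shortest Δλ = 19.08° (east) — does not cross 180°.
Total crossings: 0.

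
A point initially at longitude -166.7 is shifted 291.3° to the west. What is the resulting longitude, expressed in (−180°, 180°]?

Start at -166.7°; shift −291.3° → -458.0°.
-458.0° lies outside (−180°, 180°]; add 360° → -98.0°.

-98.0°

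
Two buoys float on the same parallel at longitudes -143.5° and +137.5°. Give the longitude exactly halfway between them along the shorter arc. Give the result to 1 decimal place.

+177.0°

Signed shortest Δλ from -143.5° to +137.5° is -79.0°.
Midpoint longitude = -143.5° + (-79.0°)/2 = -143.5° − 39.5° = -183.0°.
Normalise into (−180°, 180°]: +177.0°.
(The naïve average (-143.5 + +137.5)/2 = -3.0° is on the wrong side of the globe.)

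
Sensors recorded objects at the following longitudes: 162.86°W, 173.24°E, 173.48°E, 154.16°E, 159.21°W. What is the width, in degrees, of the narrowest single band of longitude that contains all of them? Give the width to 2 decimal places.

Sort the longitudes: -162.86°, -159.21°, +154.16°, +173.24°, +173.48°.
Eastward gaps between consecutive values (wrapping around): 3.65°, 313.37°, 19.08°, 0.24°, 23.66°.
Largest gap = 313.37° ⇒ minimal covering band is its complement: 360° − 313.37° = 46.63°.
Band runs from +154.16° eastward to -159.21°, crossing the antimeridian.

46.63°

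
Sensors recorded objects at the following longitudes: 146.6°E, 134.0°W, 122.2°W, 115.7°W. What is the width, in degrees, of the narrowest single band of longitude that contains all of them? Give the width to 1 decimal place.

Sort the longitudes: -134.0°, -122.2°, -115.7°, +146.6°.
Eastward gaps between consecutive values (wrapping around): 11.8°, 6.5°, 262.3°, 79.4°.
Largest gap = 262.3° ⇒ minimal covering band is its complement: 360° − 262.3° = 97.7°.
Band runs from +146.6° eastward to -115.7°, crossing the antimeridian.

97.7°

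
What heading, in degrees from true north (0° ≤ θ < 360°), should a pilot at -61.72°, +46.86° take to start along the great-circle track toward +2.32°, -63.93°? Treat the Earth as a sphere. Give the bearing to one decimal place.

Δλ = -63.93 − 46.86 = -110.79°.
θ = atan2( sin Δλ · cos φ₂ , cos φ₁ · sin φ₂ − sin φ₁ · cos φ₂ · cos Δλ )
  = atan2(-0.93412, -0.29314) = -107.423° → normalised to [0°, 360°): 252.577°.

252.6°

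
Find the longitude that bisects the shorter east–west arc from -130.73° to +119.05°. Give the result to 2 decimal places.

+174.16°

Signed shortest Δλ from -130.73° to +119.05° is -110.22°.
Midpoint longitude = -130.73° + (-110.22°)/2 = -130.73° − 55.11° = -185.84°.
Normalise into (−180°, 180°]: +174.16°.
(The naïve average (-130.73 + +119.05)/2 = -5.84° is on the wrong side of the globe.)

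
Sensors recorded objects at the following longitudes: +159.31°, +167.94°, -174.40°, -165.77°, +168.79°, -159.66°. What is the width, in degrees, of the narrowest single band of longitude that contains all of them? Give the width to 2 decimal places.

Sort the longitudes: -174.40°, -165.77°, -159.66°, +159.31°, +167.94°, +168.79°.
Eastward gaps between consecutive values (wrapping around): 8.63°, 6.11°, 318.97°, 8.63°, 0.85°, 16.81°.
Largest gap = 318.97° ⇒ minimal covering band is its complement: 360° − 318.97° = 41.03°.
Band runs from +159.31° eastward to -159.66°, crossing the antimeridian.

41.03°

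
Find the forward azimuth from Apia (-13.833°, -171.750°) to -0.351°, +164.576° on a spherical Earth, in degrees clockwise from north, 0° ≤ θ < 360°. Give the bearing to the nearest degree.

Δλ = 164.576 − -171.750 = 336.326°; wrapped into (−180°, 180°]: -23.674°.
θ = atan2( sin Δλ · cos φ₂ , cos φ₁ · sin φ₂ − sin φ₁ · cos φ₂ · cos Δλ )
  = atan2(-0.40152, 0.21302) = -62.053° → normalised to [0°, 360°): 297.947°.

298°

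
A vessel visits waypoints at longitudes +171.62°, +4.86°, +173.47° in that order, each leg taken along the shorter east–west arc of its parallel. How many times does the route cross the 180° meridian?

0

Leg 1: +171.62° → +4.86°, shortest Δλ = -166.76° (west) — does not cross 180°.
Leg 2: +4.86° → +173.47°, shortest Δλ = 168.61° (east) — does not cross 180°.
Total crossings: 0.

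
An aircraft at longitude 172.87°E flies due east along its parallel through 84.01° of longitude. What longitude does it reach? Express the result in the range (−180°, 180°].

103.12°W

Start at +172.87°; shift +84.01° → +256.88°.
+256.88° lies outside (−180°, 180°]; subtract 360° → -103.12°.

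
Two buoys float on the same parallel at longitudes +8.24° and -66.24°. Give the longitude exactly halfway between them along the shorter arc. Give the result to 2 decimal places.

Signed shortest Δλ from +8.24° to -66.24° is -74.48°.
Midpoint longitude = +8.24° + (-74.48°)/2 = +8.24° − 37.24° = -29.00°.

-29.00°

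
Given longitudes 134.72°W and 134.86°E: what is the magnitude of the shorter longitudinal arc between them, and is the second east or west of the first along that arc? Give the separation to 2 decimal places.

Raw difference: 134.86 − -134.72 = 269.58°.
Normalise into (−180°, 180°]: 269.58° − 360° = -90.42°.
Negative ⇒ the second point lies to the west; separation 90.42°.

90.42° west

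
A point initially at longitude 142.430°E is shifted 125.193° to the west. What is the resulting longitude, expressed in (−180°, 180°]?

17.237°E

Start at +142.430°; shift −125.193° → +17.237°.
+17.237° already lies in (−180°, 180°].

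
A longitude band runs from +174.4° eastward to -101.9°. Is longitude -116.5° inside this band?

Band width going east from +174.4° to -101.9°: ((-101.9 − 174.4) mod 360) = 83.7°.
Offset of -116.5° east of the west edge: ((-116.5 − 174.4) mod 360) = 69.1°.
69.1° ≤ 83.7° ⇒ inside.

Yes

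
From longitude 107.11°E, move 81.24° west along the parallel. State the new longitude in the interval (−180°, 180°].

25.87°E

Start at +107.11°; shift −81.24° → +25.87°.
+25.87° already lies in (−180°, 180°].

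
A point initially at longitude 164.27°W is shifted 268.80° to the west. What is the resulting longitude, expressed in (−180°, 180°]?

73.07°W

Start at -164.27°; shift −268.80° → -433.07°.
-433.07° lies outside (−180°, 180°]; add 360° → -73.07°.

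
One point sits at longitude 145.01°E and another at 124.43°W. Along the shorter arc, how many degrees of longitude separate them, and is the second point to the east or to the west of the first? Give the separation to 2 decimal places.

Raw difference: -124.43 − 145.01 = -269.44°.
Normalise into (−180°, 180°]: -269.44° + 360° = 90.56°.
Positive ⇒ the second point lies to the east; separation 90.56°.

90.56° east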